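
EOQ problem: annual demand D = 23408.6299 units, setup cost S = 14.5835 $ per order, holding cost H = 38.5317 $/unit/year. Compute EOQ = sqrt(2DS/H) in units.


2*D*S = 2 * 23408.6299 * 14.5835 = 682759.5083
2*D*S/H = 17719.4234
EOQ = sqrt(17719.4234) = 133.1143

133.1143 units


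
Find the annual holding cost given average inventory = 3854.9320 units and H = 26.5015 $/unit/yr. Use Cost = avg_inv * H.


Cost = 3854.9320 * 26.5015 = 102161.4804

102161.4804 $/yr


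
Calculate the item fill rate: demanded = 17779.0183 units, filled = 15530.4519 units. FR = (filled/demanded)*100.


FR = 15530.4519 / 17779.0183 * 100 = 87.3527

87.3527%


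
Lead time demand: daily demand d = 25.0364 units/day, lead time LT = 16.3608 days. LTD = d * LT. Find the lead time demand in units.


LTD = 25.0364 * 16.3608 = 409.6155

409.6155 units


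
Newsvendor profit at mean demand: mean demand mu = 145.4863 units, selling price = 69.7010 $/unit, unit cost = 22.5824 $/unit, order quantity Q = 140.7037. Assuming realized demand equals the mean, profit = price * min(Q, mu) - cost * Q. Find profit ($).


Sales at mu = min(140.7037, 145.4863) = 140.7037
Revenue = 69.7010 * 140.7037 = 9807.1886
Total cost = 22.5824 * 140.7037 = 3177.4272
Profit = 9807.1886 - 3177.4272 = 6629.7614

6629.7614 $


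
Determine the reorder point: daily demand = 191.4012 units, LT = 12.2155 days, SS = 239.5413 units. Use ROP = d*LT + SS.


d*LT = 191.4012 * 12.2155 = 2338.0614
ROP = 2338.0614 + 239.5413 = 2577.6027

2577.6027 units


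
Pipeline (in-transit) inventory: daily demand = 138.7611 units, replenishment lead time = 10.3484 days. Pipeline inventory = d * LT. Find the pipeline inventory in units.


Pipeline = 138.7611 * 10.3484 = 1435.9554

1435.9554 units


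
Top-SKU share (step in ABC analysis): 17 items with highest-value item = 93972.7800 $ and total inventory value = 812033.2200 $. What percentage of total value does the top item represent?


Top item = 93972.7800
Total = 812033.2200
Percentage = 93972.7800 / 812033.2200 * 100 = 11.5725

11.5725%


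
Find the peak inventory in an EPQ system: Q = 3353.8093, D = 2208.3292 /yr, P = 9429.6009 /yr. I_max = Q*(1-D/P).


D/P = 0.2342
1 - D/P = 0.7658
I_max = 3353.8093 * 0.7658 = 2568.3768

2568.3768 units


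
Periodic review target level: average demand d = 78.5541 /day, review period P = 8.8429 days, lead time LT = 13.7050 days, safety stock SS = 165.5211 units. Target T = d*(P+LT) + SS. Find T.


P + LT = 22.5479
d*(P+LT) = 78.5541 * 22.5479 = 1771.2300
T = 1771.2300 + 165.5211 = 1936.7511

1936.7511 units


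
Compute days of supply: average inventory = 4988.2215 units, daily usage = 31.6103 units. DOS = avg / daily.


DOS = 4988.2215 / 31.6103 = 157.8037

157.8037 days


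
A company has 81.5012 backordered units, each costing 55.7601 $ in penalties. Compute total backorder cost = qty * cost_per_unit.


Total = 81.5012 * 55.7601 = 4544.5151

4544.5151 $


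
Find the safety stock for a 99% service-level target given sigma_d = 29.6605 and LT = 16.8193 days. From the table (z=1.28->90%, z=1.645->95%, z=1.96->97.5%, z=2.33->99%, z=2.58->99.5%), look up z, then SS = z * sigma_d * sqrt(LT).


From the table, SL = 99% corresponds to z = 2.33
sqrt(LT) = sqrt(16.8193) = 4.1011
SS = 2.33 * 29.6605 * 4.1011 = 283.4251

283.4251 units


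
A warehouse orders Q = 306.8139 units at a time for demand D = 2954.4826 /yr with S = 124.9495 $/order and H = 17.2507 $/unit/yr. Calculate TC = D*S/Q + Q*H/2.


Ordering cost = D*S/Q = 1203.2086
Holding cost = Q*H/2 = 2646.3773
TC = 1203.2086 + 2646.3773 = 3849.5859

3849.5859 $/yr


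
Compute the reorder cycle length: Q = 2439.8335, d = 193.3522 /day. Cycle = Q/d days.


Cycle = 2439.8335 / 193.3522 = 12.6186

12.6186 days


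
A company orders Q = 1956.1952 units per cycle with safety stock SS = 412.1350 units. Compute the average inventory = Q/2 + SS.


Q/2 = 978.0976
Avg = 978.0976 + 412.1350 = 1390.2326

1390.2326 units


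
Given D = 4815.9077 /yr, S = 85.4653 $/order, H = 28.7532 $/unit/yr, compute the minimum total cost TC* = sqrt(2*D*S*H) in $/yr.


2*D*S*H = 23669231.4855
TC* = sqrt(23669231.4855) = 4865.1034

4865.1034 $/yr


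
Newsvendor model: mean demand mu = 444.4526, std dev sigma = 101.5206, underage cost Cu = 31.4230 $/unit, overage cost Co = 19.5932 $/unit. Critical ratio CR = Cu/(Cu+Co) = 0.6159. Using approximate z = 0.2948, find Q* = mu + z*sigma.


CR = Cu/(Cu+Co) = 31.4230/(31.4230+19.5932) = 0.6159
z = 0.2948
Q* = 444.4526 + 0.2948 * 101.5206 = 474.3809

474.3809 units


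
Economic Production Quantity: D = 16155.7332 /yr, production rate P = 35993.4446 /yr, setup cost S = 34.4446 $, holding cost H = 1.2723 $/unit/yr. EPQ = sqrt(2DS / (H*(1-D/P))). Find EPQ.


1 - D/P = 1 - 0.4489 = 0.5511
H*(1-D/P) = 0.7012
2DS = 1112955.5356
EPQ = sqrt(1587157.8806) = 1259.8245

1259.8245 units


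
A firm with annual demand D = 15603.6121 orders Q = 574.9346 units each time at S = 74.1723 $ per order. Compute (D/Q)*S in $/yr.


Number of orders = D/Q = 27.1398
Cost = 27.1398 * 74.1723 = 2013.0217

2013.0217 $/yr


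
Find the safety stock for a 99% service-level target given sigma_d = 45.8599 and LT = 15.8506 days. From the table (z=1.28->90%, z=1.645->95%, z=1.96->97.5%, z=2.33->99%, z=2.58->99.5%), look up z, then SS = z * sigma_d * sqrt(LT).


From the table, SL = 99% corresponds to z = 2.33
sqrt(LT) = sqrt(15.8506) = 3.9813
SS = 2.33 * 45.8599 * 3.9813 = 425.4141

425.4141 units


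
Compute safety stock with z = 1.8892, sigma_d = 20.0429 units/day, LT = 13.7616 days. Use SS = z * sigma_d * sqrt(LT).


sqrt(LT) = sqrt(13.7616) = 3.7097
SS = 1.8892 * 20.0429 * 3.7097 = 140.4666

140.4666 units


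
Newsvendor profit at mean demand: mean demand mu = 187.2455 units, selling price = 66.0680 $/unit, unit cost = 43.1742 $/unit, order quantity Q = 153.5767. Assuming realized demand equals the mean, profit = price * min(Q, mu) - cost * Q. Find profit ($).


Sales at mu = min(153.5767, 187.2455) = 153.5767
Revenue = 66.0680 * 153.5767 = 10146.5054
Total cost = 43.1742 * 153.5767 = 6630.5512
Profit = 10146.5054 - 6630.5512 = 3515.9543

3515.9543 $


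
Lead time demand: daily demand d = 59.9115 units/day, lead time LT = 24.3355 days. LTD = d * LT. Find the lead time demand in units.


LTD = 59.9115 * 24.3355 = 1457.9763

1457.9763 units


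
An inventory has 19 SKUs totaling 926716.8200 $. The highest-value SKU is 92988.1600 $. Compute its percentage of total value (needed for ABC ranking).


Top item = 92988.1600
Total = 926716.8200
Percentage = 92988.1600 / 926716.8200 * 100 = 10.0342

10.0342%


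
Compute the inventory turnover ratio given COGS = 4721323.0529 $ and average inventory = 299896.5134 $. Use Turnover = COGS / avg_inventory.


Turnover = 4721323.0529 / 299896.5134 = 15.7432

15.7432


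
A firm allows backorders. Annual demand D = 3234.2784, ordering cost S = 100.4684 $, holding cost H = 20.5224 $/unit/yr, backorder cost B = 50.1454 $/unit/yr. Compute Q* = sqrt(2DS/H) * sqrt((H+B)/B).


sqrt(2DS/H) = 177.9526
sqrt((H+B)/B) = 1.1871
Q* = 177.9526 * 1.1871 = 211.2514

211.2514 units


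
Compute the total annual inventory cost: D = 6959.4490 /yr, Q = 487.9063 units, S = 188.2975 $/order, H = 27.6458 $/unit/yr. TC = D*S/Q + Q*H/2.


Ordering cost = D*S/Q = 2685.8576
Holding cost = Q*H/2 = 6744.2800
TC = 2685.8576 + 6744.2800 = 9430.1376

9430.1376 $/yr


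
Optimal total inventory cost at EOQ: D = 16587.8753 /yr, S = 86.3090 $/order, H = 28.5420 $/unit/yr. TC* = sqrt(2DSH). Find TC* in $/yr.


2*D*S*H = 81726188.3343
TC* = sqrt(81726188.3343) = 9040.2538

9040.2538 $/yr


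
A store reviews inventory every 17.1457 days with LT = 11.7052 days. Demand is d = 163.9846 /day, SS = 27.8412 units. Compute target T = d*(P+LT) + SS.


P + LT = 28.8509
d*(P+LT) = 163.9846 * 28.8509 = 4731.1033
T = 4731.1033 + 27.8412 = 4758.9445

4758.9445 units


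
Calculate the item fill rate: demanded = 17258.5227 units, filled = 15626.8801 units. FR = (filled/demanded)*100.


FR = 15626.8801 / 17258.5227 * 100 = 90.5459

90.5459%


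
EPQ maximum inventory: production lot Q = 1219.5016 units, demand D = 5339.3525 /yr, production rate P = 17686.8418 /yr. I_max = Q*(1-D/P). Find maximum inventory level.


D/P = 0.3019
1 - D/P = 0.6981
I_max = 1219.5016 * 0.6981 = 851.3551

851.3551 units


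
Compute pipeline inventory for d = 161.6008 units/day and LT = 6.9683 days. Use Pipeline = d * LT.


Pipeline = 161.6008 * 6.9683 = 1126.0829

1126.0829 units


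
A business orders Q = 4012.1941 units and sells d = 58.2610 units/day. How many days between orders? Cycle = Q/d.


Cycle = 4012.1941 / 58.2610 = 68.8659

68.8659 days


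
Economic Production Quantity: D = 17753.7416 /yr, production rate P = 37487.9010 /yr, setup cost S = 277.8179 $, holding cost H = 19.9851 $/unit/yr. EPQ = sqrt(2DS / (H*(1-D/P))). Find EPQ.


1 - D/P = 1 - 0.4736 = 0.5264
H*(1-D/P) = 10.5204
2DS = 9864614.4169
EPQ = sqrt(937661.9250) = 968.3295

968.3295 units


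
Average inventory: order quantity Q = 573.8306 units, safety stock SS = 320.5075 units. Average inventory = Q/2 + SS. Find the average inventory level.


Q/2 = 286.9153
Avg = 286.9153 + 320.5075 = 607.4228

607.4228 units


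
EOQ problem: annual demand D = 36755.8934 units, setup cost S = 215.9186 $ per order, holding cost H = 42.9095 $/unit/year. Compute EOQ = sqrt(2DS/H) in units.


2*D*S = 2 * 36755.8934 * 215.9186 = 15872562.0894
2*D*S/H = 369907.8780
EOQ = sqrt(369907.8780) = 608.2005

608.2005 units


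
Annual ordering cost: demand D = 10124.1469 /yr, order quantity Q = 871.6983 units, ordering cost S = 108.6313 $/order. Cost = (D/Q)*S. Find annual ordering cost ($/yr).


Number of orders = D/Q = 11.6143
Cost = 11.6143 * 108.6313 = 1261.6742

1261.6742 $/yr


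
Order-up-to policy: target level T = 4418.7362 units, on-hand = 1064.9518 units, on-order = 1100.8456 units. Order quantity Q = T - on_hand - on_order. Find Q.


Inventory position = OH + OO = 1064.9518 + 1100.8456 = 2165.7974
Q = 4418.7362 - 2165.7974 = 2252.9388

2252.9388 units


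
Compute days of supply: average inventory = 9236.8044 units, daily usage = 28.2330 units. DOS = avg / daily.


DOS = 9236.8044 / 28.2330 = 327.1634

327.1634 days


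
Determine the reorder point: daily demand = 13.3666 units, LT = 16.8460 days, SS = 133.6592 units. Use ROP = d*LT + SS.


d*LT = 13.3666 * 16.8460 = 225.1737
ROP = 225.1737 + 133.6592 = 358.8329

358.8329 units


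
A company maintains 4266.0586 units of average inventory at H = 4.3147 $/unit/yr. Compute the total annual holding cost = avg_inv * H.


Cost = 4266.0586 * 4.3147 = 18406.7630

18406.7630 $/yr


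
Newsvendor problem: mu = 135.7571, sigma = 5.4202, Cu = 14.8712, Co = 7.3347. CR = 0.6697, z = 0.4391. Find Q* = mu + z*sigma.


CR = Cu/(Cu+Co) = 14.8712/(14.8712+7.3347) = 0.6697
z = 0.4391
Q* = 135.7571 + 0.4391 * 5.4202 = 138.1371

138.1371 units


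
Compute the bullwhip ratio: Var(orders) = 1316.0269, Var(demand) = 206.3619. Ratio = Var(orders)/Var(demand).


BW = 1316.0269 / 206.3619 = 6.3773

6.3773


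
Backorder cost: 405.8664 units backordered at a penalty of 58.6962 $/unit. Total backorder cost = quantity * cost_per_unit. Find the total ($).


Total = 405.8664 * 58.6962 = 23822.8154

23822.8154 $


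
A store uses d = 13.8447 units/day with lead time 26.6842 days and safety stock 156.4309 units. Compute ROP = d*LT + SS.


d*LT = 13.8447 * 26.6842 = 369.4347
ROP = 369.4347 + 156.4309 = 525.8656

525.8656 units


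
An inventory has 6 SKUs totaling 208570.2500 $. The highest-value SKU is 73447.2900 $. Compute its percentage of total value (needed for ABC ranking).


Top item = 73447.2900
Total = 208570.2500
Percentage = 73447.2900 / 208570.2500 * 100 = 35.2147

35.2147%


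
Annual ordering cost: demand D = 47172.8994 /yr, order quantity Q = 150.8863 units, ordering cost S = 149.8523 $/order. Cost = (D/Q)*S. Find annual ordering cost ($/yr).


Number of orders = D/Q = 312.6387
Cost = 312.6387 * 149.8523 = 46849.6310

46849.6310 $/yr


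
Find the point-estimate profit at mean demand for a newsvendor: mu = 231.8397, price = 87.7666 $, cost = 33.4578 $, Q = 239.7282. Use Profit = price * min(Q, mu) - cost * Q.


Sales at mu = min(239.7282, 231.8397) = 231.8397
Revenue = 87.7666 * 231.8397 = 20347.7822
Total cost = 33.4578 * 239.7282 = 8020.7782
Profit = 20347.7822 - 8020.7782 = 12327.0040

12327.0040 $


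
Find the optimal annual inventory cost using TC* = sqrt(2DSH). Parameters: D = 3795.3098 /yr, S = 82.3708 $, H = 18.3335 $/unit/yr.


2*D*S*H = 11462936.7049
TC* = sqrt(11462936.7049) = 3385.6959

3385.6959 $/yr


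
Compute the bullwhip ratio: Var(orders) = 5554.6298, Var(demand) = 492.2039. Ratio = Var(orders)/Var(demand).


BW = 5554.6298 / 492.2039 = 11.2852

11.2852


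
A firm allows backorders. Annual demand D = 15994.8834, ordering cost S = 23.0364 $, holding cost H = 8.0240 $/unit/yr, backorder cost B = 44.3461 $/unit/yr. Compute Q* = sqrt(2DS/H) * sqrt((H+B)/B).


sqrt(2DS/H) = 303.0522
sqrt((H+B)/B) = 1.0867
Q* = 303.0522 * 1.0867 = 329.3301

329.3301 units


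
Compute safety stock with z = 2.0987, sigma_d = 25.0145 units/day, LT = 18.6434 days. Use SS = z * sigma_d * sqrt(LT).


sqrt(LT) = sqrt(18.6434) = 4.3178
SS = 2.0987 * 25.0145 * 4.3178 = 226.6756

226.6756 units


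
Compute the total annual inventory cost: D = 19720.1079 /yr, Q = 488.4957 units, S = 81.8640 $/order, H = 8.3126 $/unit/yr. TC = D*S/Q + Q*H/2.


Ordering cost = D*S/Q = 3304.7720
Holding cost = Q*H/2 = 2030.3347
TC = 3304.7720 + 2030.3347 = 5335.1067

5335.1067 $/yr


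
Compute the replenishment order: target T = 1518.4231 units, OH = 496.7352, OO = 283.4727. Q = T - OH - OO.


Inventory position = OH + OO = 496.7352 + 283.4727 = 780.2079
Q = 1518.4231 - 780.2079 = 738.2152

738.2152 units


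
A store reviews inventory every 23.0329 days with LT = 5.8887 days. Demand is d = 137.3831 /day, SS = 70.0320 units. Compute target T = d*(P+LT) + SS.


P + LT = 28.9216
d*(P+LT) = 137.3831 * 28.9216 = 3973.3391
T = 3973.3391 + 70.0320 = 4043.3711

4043.3711 units


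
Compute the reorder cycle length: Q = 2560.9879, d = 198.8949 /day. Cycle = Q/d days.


Cycle = 2560.9879 / 198.8949 = 12.8761

12.8761 days


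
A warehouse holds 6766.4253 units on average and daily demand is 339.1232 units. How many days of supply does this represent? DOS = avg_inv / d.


DOS = 6766.4253 / 339.1232 = 19.9527

19.9527 days


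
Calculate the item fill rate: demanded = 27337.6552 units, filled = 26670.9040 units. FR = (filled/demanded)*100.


FR = 26670.9040 / 27337.6552 * 100 = 97.5611

97.5611%


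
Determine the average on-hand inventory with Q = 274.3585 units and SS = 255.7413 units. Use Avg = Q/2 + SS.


Q/2 = 137.1792
Avg = 137.1792 + 255.7413 = 392.9205

392.9205 units


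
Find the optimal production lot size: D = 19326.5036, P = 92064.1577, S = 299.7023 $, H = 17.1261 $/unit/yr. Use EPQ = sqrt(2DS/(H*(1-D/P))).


1 - D/P = 1 - 0.2099 = 0.7901
H*(1-D/P) = 13.5309
2DS = 11584395.1598
EPQ = sqrt(856142.7469) = 925.2798

925.2798 units


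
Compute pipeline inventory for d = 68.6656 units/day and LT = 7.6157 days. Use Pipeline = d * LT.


Pipeline = 68.6656 * 7.6157 = 522.9366

522.9366 units


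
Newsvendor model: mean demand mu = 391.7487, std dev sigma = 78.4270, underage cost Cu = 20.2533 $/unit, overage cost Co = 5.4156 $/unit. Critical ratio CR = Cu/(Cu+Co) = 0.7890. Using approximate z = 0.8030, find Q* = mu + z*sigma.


CR = Cu/(Cu+Co) = 20.2533/(20.2533+5.4156) = 0.7890
z = 0.8030
Q* = 391.7487 + 0.8030 * 78.4270 = 454.7256

454.7256 units


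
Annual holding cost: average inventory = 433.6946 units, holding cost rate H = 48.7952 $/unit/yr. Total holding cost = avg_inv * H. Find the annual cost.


Cost = 433.6946 * 48.7952 = 21162.2147

21162.2147 $/yr


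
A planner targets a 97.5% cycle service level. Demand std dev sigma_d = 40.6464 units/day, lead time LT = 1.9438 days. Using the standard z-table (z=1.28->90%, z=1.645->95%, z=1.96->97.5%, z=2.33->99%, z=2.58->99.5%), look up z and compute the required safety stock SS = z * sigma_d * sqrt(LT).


From the table, SL = 97.5% corresponds to z = 1.96
sqrt(LT) = sqrt(1.9438) = 1.3942
SS = 1.96 * 40.6464 * 1.3942 = 111.0718

111.0718 units


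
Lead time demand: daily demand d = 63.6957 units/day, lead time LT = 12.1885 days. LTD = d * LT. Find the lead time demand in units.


LTD = 63.6957 * 12.1885 = 776.3550

776.3550 units


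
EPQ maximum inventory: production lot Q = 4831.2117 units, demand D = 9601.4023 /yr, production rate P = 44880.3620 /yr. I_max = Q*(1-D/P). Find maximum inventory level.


D/P = 0.2139
1 - D/P = 0.7861
I_max = 4831.2117 * 0.7861 = 3797.6548

3797.6548 units


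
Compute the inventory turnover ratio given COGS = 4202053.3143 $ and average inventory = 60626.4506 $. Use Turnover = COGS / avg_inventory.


Turnover = 4202053.3143 / 60626.4506 = 69.3106

69.3106


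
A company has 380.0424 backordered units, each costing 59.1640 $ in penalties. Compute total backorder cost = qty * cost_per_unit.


Total = 380.0424 * 59.1640 = 22484.8286

22484.8286 $


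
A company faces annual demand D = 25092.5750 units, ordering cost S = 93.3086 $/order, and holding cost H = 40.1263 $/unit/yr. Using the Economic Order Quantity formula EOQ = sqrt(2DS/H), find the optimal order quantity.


2*D*S = 2 * 25092.5750 * 93.3086 = 4682706.0873
2*D*S/H = 116699.1745
EOQ = sqrt(116699.1745) = 341.6126

341.6126 units


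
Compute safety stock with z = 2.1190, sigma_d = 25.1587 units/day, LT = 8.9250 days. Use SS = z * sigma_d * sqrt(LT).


sqrt(LT) = sqrt(8.9250) = 2.9875
SS = 2.1190 * 25.1587 * 2.9875 = 159.2661

159.2661 units


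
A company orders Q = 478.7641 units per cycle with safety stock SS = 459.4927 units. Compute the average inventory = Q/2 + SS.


Q/2 = 239.3820
Avg = 239.3820 + 459.4927 = 698.8747

698.8747 units


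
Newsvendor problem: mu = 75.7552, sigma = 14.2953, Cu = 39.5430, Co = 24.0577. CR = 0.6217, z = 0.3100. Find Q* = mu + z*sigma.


CR = Cu/(Cu+Co) = 39.5430/(39.5430+24.0577) = 0.6217
z = 0.3100
Q* = 75.7552 + 0.3100 * 14.2953 = 80.1867

80.1867 units


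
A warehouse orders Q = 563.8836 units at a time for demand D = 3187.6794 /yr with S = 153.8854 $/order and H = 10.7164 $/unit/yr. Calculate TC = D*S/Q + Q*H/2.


Ordering cost = D*S/Q = 869.9266
Holding cost = Q*H/2 = 3021.4011
TC = 869.9266 + 3021.4011 = 3891.3277

3891.3277 $/yr


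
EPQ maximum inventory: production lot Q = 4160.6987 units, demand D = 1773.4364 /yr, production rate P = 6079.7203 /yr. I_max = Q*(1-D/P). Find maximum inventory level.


D/P = 0.2917
1 - D/P = 0.7083
I_max = 4160.6987 * 0.7083 = 2947.0352

2947.0352 units


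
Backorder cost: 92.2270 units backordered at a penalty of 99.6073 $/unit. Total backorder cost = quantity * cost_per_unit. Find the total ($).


Total = 92.2270 * 99.6073 = 9186.4825

9186.4825 $


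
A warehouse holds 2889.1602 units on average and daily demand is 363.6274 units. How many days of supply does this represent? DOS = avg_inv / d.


DOS = 2889.1602 / 363.6274 = 7.9454

7.9454 days


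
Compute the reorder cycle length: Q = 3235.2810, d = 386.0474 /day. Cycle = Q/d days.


Cycle = 3235.2810 / 386.0474 = 8.3805

8.3805 days


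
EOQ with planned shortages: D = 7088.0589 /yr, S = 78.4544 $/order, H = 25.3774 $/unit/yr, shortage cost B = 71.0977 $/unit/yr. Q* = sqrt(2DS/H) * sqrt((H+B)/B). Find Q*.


sqrt(2DS/H) = 209.3456
sqrt((H+B)/B) = 1.1649
Q* = 209.3456 * 1.1649 = 243.8617

243.8617 units


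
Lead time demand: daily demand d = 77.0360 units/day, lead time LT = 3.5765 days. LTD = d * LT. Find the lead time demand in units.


LTD = 77.0360 * 3.5765 = 275.5193

275.5193 units


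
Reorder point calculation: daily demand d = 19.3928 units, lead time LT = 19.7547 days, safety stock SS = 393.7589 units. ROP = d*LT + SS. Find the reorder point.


d*LT = 19.3928 * 19.7547 = 383.0989
ROP = 383.0989 + 393.7589 = 776.8578

776.8578 units


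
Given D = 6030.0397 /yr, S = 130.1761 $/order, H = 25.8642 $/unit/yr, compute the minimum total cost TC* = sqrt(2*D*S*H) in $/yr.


2*D*S*H = 40605089.6005
TC* = sqrt(40605089.6005) = 6372.2123

6372.2123 $/yr


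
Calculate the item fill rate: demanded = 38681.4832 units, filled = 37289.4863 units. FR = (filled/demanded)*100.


FR = 37289.4863 / 38681.4832 * 100 = 96.4014

96.4014%


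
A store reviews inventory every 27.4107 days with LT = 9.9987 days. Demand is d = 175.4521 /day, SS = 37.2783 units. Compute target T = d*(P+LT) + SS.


P + LT = 37.4094
d*(P+LT) = 175.4521 * 37.4094 = 6563.5578
T = 6563.5578 + 37.2783 = 6600.8361

6600.8361 units


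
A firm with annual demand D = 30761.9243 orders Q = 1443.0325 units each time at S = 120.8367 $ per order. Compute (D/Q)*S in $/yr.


Number of orders = D/Q = 21.3176
Cost = 21.3176 * 120.8367 = 2575.9430

2575.9430 $/yr


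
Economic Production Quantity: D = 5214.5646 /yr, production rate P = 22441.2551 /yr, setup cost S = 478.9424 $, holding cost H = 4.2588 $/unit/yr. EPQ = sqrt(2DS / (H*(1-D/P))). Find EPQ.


1 - D/P = 1 - 0.2324 = 0.7676
H*(1-D/P) = 3.2692
2DS = 4994952.1690
EPQ = sqrt(1527880.4711) = 1236.0746

1236.0746 units


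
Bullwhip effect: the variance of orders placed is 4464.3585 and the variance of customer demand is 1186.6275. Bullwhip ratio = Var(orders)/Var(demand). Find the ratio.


BW = 4464.3585 / 1186.6275 = 3.7622

3.7622


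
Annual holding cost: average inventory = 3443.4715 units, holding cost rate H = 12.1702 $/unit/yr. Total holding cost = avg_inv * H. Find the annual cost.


Cost = 3443.4715 * 12.1702 = 41907.7368

41907.7368 $/yr


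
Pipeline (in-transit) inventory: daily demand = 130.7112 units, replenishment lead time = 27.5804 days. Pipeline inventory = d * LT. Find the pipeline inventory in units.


Pipeline = 130.7112 * 27.5804 = 3605.0672

3605.0672 units


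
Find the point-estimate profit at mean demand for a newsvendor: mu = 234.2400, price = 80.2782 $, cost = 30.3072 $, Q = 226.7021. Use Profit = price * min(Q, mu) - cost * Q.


Sales at mu = min(226.7021, 234.2400) = 226.7021
Revenue = 80.2782 * 226.7021 = 18199.2365
Total cost = 30.3072 * 226.7021 = 6870.7059
Profit = 18199.2365 - 6870.7059 = 11328.5306

11328.5306 $


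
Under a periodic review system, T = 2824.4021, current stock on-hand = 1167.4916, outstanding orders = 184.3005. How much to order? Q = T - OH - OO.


Inventory position = OH + OO = 1167.4916 + 184.3005 = 1351.7921
Q = 2824.4021 - 1351.7921 = 1472.6100

1472.6100 units


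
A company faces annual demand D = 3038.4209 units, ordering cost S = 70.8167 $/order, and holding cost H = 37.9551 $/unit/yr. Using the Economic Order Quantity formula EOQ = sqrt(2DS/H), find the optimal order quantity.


2*D*S = 2 * 3038.4209 * 70.8167 = 430341.8827
2*D*S/H = 11338.1833
EOQ = sqrt(11338.1833) = 106.4809

106.4809 units


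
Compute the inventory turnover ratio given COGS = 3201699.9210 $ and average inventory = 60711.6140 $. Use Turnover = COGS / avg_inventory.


Turnover = 3201699.9210 / 60711.6140 = 52.7362

52.7362


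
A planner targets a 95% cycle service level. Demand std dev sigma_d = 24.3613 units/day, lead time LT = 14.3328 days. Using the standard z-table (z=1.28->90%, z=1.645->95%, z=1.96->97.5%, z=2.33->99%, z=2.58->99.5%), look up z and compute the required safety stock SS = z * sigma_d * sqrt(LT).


From the table, SL = 95% corresponds to z = 1.645
sqrt(LT) = sqrt(14.3328) = 3.7859
SS = 1.645 * 24.3613 * 3.7859 = 151.7162

151.7162 units


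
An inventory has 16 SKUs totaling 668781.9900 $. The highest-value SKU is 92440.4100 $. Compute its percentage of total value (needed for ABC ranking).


Top item = 92440.4100
Total = 668781.9900
Percentage = 92440.4100 / 668781.9900 * 100 = 13.8222

13.8222%


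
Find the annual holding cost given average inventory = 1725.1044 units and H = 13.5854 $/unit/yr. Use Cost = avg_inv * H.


Cost = 1725.1044 * 13.5854 = 23436.2333

23436.2333 $/yr


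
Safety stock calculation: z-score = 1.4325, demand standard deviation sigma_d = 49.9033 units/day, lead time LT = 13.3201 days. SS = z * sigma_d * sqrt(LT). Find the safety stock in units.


sqrt(LT) = sqrt(13.3201) = 3.6497
SS = 1.4325 * 49.9033 * 3.6497 = 260.9021

260.9021 units


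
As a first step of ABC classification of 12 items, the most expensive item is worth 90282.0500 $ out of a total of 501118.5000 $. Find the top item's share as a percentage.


Top item = 90282.0500
Total = 501118.5000
Percentage = 90282.0500 / 501118.5000 * 100 = 18.0161

18.0161%


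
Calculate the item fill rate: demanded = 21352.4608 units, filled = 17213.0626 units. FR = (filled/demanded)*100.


FR = 17213.0626 / 21352.4608 * 100 = 80.6140

80.6140%


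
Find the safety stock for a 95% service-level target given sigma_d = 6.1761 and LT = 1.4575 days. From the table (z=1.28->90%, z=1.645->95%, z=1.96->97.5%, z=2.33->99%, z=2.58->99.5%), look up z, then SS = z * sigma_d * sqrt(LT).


From the table, SL = 95% corresponds to z = 1.645
sqrt(LT) = sqrt(1.4575) = 1.2073
SS = 1.645 * 6.1761 * 1.2073 = 12.2655

12.2655 units


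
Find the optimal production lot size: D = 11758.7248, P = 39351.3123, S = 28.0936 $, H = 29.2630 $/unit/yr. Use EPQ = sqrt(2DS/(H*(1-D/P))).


1 - D/P = 1 - 0.2988 = 0.7012
H*(1-D/P) = 20.5188
2DS = 660689.8221
EPQ = sqrt(32199.2355) = 179.4415

179.4415 units


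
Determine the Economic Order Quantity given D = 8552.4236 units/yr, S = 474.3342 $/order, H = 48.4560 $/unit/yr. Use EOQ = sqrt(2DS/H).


2*D*S = 2 * 8552.4236 * 474.3342 = 8113414.0127
2*D*S/H = 167438.7901
EOQ = sqrt(167438.7901) = 409.1929

409.1929 units


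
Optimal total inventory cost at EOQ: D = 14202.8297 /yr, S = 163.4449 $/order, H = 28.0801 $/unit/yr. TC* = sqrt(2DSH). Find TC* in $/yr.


2*D*S*H = 130369169.5707
TC* = sqrt(130369169.5707) = 11417.9319

11417.9319 $/yr


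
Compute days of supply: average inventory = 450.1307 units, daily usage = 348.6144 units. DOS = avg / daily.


DOS = 450.1307 / 348.6144 = 1.2912

1.2912 days


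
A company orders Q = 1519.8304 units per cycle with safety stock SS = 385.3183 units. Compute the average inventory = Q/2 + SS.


Q/2 = 759.9152
Avg = 759.9152 + 385.3183 = 1145.2335

1145.2335 units


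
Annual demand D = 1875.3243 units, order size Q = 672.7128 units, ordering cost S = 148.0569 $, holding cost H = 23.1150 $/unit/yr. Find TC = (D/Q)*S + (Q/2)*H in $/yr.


Ordering cost = D*S/Q = 412.7388
Holding cost = Q*H/2 = 7774.8782
TC = 412.7388 + 7774.8782 = 8187.6170

8187.6170 $/yr


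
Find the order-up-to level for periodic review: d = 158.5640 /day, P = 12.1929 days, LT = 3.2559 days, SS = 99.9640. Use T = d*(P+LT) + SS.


P + LT = 15.4488
d*(P+LT) = 158.5640 * 15.4488 = 2449.6235
T = 2449.6235 + 99.9640 = 2549.5875

2549.5875 units


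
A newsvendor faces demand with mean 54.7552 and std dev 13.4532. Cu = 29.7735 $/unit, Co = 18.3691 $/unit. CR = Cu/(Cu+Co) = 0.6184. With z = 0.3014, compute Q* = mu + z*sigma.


CR = Cu/(Cu+Co) = 29.7735/(29.7735+18.3691) = 0.6184
z = 0.3014
Q* = 54.7552 + 0.3014 * 13.4532 = 58.8100

58.8100 units


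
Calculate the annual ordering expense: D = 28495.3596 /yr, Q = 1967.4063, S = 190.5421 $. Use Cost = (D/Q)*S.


Number of orders = D/Q = 14.4837
Cost = 14.4837 * 190.5421 = 2759.7582

2759.7582 $/yr


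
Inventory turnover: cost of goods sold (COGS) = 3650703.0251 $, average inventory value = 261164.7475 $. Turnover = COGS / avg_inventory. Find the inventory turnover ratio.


Turnover = 3650703.0251 / 261164.7475 = 13.9785

13.9785


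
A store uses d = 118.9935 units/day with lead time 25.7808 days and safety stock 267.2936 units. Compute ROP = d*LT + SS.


d*LT = 118.9935 * 25.7808 = 3067.7476
ROP = 3067.7476 + 267.2936 = 3335.0412

3335.0412 units


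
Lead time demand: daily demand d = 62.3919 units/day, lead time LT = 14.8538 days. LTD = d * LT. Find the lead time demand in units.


LTD = 62.3919 * 14.8538 = 926.7568

926.7568 units


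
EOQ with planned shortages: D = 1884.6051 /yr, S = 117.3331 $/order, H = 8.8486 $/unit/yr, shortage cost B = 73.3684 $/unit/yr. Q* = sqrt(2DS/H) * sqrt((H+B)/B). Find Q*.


sqrt(2DS/H) = 223.5621
sqrt((H+B)/B) = 1.0586
Q* = 223.5621 * 1.0586 = 236.6598

236.6598 units


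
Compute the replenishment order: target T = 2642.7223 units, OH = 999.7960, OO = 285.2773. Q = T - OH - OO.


Inventory position = OH + OO = 999.7960 + 285.2773 = 1285.0733
Q = 2642.7223 - 1285.0733 = 1357.6490

1357.6490 units


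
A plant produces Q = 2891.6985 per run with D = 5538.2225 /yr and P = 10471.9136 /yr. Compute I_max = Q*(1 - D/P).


D/P = 0.5289
1 - D/P = 0.4711
I_max = 2891.6985 * 0.4711 = 1362.3821

1362.3821 units


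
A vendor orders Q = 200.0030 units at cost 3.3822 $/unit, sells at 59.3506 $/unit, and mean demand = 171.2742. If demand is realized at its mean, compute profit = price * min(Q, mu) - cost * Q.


Sales at mu = min(200.0030, 171.2742) = 171.2742
Revenue = 59.3506 * 171.2742 = 10165.2265
Total cost = 3.3822 * 200.0030 = 676.4501
Profit = 10165.2265 - 676.4501 = 9488.7764

9488.7764 $


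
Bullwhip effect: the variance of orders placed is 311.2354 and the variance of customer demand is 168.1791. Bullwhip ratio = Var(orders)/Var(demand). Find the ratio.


BW = 311.2354 / 168.1791 = 1.8506

1.8506


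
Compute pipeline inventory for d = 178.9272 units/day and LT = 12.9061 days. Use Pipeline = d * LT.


Pipeline = 178.9272 * 12.9061 = 2309.2523

2309.2523 units


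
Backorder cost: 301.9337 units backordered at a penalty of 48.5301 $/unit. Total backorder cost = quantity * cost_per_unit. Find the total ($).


Total = 301.9337 * 48.5301 = 14652.8727

14652.8727 $


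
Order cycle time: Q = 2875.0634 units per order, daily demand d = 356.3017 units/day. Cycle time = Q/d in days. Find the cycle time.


Cycle = 2875.0634 / 356.3017 = 8.0692

8.0692 days


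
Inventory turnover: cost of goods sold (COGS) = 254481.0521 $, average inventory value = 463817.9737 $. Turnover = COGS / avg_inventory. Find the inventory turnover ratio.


Turnover = 254481.0521 / 463817.9737 = 0.5487

0.5487


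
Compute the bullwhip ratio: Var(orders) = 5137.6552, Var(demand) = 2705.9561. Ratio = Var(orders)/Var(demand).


BW = 5137.6552 / 2705.9561 = 1.8986

1.8986


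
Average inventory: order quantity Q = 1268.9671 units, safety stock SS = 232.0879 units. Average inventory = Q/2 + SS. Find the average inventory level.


Q/2 = 634.4836
Avg = 634.4836 + 232.0879 = 866.5715

866.5715 units


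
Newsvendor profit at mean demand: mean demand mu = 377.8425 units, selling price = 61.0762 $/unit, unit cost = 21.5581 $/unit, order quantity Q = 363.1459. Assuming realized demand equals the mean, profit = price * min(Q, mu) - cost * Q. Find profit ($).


Sales at mu = min(363.1459, 377.8425) = 363.1459
Revenue = 61.0762 * 363.1459 = 22179.5716
Total cost = 21.5581 * 363.1459 = 7828.7356
Profit = 22179.5716 - 7828.7356 = 14350.8360

14350.8360 $


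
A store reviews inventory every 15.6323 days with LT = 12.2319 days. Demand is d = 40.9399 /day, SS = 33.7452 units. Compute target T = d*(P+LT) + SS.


P + LT = 27.8642
d*(P+LT) = 40.9399 * 27.8642 = 1140.7576
T = 1140.7576 + 33.7452 = 1174.5028

1174.5028 units


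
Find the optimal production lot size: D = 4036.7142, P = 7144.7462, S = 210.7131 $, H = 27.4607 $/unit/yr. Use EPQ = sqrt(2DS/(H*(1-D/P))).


1 - D/P = 1 - 0.5650 = 0.4350
H*(1-D/P) = 11.9457
2DS = 1701177.1258
EPQ = sqrt(142409.5963) = 377.3720

377.3720 units


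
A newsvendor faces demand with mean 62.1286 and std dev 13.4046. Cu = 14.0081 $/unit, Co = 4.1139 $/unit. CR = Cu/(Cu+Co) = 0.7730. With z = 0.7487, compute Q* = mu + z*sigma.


CR = Cu/(Cu+Co) = 14.0081/(14.0081+4.1139) = 0.7730
z = 0.7487
Q* = 62.1286 + 0.7487 * 13.4046 = 72.1646

72.1646 units


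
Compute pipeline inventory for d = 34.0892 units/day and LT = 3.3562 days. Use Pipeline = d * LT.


Pipeline = 34.0892 * 3.3562 = 114.4102

114.4102 units


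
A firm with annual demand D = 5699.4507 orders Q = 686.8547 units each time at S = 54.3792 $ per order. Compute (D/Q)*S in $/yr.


Number of orders = D/Q = 8.2979
Cost = 8.2979 * 54.3792 = 451.2331

451.2331 $/yr


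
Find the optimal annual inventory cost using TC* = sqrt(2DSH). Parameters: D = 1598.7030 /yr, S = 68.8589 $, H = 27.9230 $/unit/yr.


2*D*S*H = 6147803.0012
TC* = sqrt(6147803.0012) = 2479.4764

2479.4764 $/yr


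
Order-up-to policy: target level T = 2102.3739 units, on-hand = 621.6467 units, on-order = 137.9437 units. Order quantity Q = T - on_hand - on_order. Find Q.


Inventory position = OH + OO = 621.6467 + 137.9437 = 759.5904
Q = 2102.3739 - 759.5904 = 1342.7835

1342.7835 units


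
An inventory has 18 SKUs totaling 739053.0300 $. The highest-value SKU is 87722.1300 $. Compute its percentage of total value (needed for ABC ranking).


Top item = 87722.1300
Total = 739053.0300
Percentage = 87722.1300 / 739053.0300 * 100 = 11.8695

11.8695%


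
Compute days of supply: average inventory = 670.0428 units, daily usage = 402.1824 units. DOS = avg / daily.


DOS = 670.0428 / 402.1824 = 1.6660

1.6660 days


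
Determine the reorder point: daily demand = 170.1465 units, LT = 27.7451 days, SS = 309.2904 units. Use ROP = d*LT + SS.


d*LT = 170.1465 * 27.7451 = 4720.7317
ROP = 4720.7317 + 309.2904 = 5030.0221

5030.0221 units


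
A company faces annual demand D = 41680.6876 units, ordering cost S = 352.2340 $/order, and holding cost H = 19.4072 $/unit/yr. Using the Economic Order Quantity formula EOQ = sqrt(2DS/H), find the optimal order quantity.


2*D*S = 2 * 41680.6876 * 352.2340 = 29362710.6322
2*D*S/H = 1512980.2667
EOQ = sqrt(1512980.2667) = 1230.0326

1230.0326 units


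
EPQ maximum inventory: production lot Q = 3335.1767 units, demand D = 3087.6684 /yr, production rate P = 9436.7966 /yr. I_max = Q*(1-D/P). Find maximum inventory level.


D/P = 0.3272
1 - D/P = 0.6728
I_max = 3335.1767 * 0.6728 = 2243.9251

2243.9251 units


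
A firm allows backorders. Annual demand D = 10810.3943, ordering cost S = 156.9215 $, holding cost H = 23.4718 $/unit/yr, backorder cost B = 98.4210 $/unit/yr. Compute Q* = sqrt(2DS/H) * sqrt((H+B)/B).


sqrt(2DS/H) = 380.1927
sqrt((H+B)/B) = 1.1129
Q* = 380.1927 * 1.1129 = 423.1058

423.1058 units


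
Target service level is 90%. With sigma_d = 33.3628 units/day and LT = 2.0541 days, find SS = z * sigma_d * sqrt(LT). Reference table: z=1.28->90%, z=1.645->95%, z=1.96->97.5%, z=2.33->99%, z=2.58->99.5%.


From the table, SL = 90% corresponds to z = 1.28
sqrt(LT) = sqrt(2.0541) = 1.4332
SS = 1.28 * 33.3628 * 1.4332 = 61.2045

61.2045 units


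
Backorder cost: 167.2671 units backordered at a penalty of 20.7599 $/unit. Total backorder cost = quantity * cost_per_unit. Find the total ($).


Total = 167.2671 * 20.7599 = 3472.4483

3472.4483 $


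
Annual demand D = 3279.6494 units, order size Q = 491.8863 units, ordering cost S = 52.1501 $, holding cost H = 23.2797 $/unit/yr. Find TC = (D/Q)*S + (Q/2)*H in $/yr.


Ordering cost = D*S/Q = 347.7105
Holding cost = Q*H/2 = 5725.4827
TC = 347.7105 + 5725.4827 = 6073.1933

6073.1933 $/yr


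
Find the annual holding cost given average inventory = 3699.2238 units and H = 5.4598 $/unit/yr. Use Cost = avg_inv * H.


Cost = 3699.2238 * 5.4598 = 20197.0221

20197.0221 $/yr


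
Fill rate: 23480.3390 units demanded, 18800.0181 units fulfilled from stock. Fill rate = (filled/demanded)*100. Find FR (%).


FR = 18800.0181 / 23480.3390 * 100 = 80.0671

80.0671%


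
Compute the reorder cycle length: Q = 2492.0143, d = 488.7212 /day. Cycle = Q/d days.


Cycle = 2492.0143 / 488.7212 = 5.0991

5.0991 days


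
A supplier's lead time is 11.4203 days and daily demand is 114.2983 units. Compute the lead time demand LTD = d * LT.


LTD = 114.2983 * 11.4203 = 1305.3209

1305.3209 units


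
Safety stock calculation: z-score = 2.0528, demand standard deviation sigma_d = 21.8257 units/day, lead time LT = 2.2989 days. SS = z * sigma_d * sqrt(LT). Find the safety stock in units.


sqrt(LT) = sqrt(2.2989) = 1.5162
SS = 2.0528 * 21.8257 * 1.5162 = 67.9321

67.9321 units


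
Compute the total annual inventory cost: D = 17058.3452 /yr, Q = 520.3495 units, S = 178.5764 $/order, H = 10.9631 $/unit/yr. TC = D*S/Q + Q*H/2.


Ordering cost = D*S/Q = 5854.1766
Holding cost = Q*H/2 = 2852.3218
TC = 5854.1766 + 2852.3218 = 8706.4984

8706.4984 $/yr


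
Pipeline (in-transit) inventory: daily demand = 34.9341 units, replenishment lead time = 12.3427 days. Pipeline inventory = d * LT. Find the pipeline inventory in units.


Pipeline = 34.9341 * 12.3427 = 431.1811

431.1811 units


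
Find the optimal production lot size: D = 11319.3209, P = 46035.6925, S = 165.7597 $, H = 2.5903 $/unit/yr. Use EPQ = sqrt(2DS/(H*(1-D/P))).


1 - D/P = 1 - 0.2459 = 0.7541
H*(1-D/P) = 1.9534
2DS = 3752574.4732
EPQ = sqrt(1921054.1490) = 1386.0210

1386.0210 units


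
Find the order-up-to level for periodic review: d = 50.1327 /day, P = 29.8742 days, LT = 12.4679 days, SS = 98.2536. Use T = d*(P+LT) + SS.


P + LT = 42.3421
d*(P+LT) = 50.1327 * 42.3421 = 2122.7238
T = 2122.7238 + 98.2536 = 2220.9774

2220.9774 units


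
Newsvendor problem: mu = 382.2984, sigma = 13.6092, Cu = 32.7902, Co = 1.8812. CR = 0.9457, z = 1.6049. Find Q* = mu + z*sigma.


CR = Cu/(Cu+Co) = 32.7902/(32.7902+1.8812) = 0.9457
z = 1.6049
Q* = 382.2984 + 1.6049 * 13.6092 = 404.1398

404.1398 units


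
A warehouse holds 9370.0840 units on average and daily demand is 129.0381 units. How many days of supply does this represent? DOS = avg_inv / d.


DOS = 9370.0840 / 129.0381 = 72.6149

72.6149 days


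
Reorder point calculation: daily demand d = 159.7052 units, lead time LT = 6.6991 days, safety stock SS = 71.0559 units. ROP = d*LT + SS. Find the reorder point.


d*LT = 159.7052 * 6.6991 = 1069.8811
ROP = 1069.8811 + 71.0559 = 1140.9370

1140.9370 units


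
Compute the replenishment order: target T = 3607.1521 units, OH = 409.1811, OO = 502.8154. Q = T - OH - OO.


Inventory position = OH + OO = 409.1811 + 502.8154 = 911.9965
Q = 3607.1521 - 911.9965 = 2695.1556

2695.1556 units


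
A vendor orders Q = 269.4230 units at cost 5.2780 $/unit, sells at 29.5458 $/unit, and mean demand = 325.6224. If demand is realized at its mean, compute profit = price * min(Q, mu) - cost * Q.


Sales at mu = min(269.4230, 325.6224) = 269.4230
Revenue = 29.5458 * 269.4230 = 7960.3181
Total cost = 5.2780 * 269.4230 = 1422.0146
Profit = 7960.3181 - 1422.0146 = 6538.3035

6538.3035 $


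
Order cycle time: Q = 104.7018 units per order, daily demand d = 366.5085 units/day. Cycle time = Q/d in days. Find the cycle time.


Cycle = 104.7018 / 366.5085 = 0.2857

0.2857 days


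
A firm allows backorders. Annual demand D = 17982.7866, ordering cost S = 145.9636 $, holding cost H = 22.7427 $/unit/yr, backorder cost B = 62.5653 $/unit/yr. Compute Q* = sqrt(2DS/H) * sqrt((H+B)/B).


sqrt(2DS/H) = 480.4462
sqrt((H+B)/B) = 1.1677
Q* = 480.4462 * 1.1677 = 561.0129

561.0129 units


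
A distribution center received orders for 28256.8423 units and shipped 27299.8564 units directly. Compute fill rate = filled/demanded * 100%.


FR = 27299.8564 / 28256.8423 * 100 = 96.6133

96.6133%
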